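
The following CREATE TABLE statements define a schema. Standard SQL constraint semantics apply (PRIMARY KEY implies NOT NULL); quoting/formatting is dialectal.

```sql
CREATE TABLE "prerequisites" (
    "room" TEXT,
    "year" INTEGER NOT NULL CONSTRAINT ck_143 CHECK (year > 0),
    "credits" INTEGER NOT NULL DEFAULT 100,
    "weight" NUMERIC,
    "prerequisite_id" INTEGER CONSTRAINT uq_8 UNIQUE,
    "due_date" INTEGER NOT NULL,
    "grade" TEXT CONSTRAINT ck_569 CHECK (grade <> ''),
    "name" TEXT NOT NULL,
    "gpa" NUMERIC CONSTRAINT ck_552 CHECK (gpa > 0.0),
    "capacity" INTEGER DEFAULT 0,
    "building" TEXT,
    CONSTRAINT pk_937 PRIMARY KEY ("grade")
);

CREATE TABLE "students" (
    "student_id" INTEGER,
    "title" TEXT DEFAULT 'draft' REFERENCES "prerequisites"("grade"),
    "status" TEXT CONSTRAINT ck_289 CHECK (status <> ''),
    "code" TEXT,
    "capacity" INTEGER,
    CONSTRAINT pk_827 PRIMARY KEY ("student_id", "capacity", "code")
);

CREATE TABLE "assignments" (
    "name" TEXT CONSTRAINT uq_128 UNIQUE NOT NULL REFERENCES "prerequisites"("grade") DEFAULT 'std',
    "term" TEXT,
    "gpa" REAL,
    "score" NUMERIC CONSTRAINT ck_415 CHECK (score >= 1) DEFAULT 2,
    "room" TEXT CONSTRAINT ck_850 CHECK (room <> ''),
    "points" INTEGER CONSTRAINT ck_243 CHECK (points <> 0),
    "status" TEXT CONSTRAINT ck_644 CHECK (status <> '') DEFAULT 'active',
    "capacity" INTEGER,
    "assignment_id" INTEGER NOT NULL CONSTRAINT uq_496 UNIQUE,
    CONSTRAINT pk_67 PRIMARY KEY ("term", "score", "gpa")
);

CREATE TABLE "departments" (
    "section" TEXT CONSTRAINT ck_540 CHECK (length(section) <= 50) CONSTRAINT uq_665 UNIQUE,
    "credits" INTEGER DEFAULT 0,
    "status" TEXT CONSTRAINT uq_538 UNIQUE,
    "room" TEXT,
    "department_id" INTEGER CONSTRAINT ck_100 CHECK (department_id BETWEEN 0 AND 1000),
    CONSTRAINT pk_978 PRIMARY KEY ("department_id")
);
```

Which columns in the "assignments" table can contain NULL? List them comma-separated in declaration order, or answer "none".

room, points, status, capacity

- name: declared NOT NULL → not nullable.
- term: part of the PRIMARY KEY, which implies NOT NULL → not nullable.
- gpa: part of the PRIMARY KEY, which implies NOT NULL → not nullable.
- score: part of the PRIMARY KEY, which implies NOT NULL → not nullable.
- room: CHECK does not forbid NULL (a CHECK constraint passes when its expression is NULL) → nullable.
- points: CHECK does not forbid NULL (a CHECK constraint passes when its expression is NULL) → nullable.
- status: CHECK does not forbid NULL (a CHECK constraint passes when its expression is NULL) → nullable.
- capacity: no NOT NULL constraint applies → nullable.
- assignment_id: declared NOT NULL → not nullable.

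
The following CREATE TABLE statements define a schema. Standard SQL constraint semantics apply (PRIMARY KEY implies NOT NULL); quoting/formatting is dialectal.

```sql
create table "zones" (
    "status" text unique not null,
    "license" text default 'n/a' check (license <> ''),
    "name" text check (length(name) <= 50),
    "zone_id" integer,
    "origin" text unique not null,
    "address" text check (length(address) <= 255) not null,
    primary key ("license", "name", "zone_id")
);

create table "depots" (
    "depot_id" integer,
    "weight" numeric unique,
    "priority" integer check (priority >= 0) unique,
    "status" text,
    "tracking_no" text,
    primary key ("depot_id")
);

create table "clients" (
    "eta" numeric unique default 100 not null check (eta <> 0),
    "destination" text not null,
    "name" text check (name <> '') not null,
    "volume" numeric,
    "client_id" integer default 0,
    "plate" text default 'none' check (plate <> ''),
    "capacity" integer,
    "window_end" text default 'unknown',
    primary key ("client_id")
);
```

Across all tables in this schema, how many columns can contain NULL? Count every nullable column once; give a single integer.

zones: 0 nullable (none — PK (license, name, zone_id) and explicit NOT NULL columns excluded).
depots: 4 nullable (weight, priority, status, tracking_no — PK (depot_id) and explicit NOT NULL columns excluded).
clients: 4 nullable (volume, plate, capacity, window_end — PK (client_id) and explicit NOT NULL columns excluded).
Total: 0 + 4 + 4 = 8.

8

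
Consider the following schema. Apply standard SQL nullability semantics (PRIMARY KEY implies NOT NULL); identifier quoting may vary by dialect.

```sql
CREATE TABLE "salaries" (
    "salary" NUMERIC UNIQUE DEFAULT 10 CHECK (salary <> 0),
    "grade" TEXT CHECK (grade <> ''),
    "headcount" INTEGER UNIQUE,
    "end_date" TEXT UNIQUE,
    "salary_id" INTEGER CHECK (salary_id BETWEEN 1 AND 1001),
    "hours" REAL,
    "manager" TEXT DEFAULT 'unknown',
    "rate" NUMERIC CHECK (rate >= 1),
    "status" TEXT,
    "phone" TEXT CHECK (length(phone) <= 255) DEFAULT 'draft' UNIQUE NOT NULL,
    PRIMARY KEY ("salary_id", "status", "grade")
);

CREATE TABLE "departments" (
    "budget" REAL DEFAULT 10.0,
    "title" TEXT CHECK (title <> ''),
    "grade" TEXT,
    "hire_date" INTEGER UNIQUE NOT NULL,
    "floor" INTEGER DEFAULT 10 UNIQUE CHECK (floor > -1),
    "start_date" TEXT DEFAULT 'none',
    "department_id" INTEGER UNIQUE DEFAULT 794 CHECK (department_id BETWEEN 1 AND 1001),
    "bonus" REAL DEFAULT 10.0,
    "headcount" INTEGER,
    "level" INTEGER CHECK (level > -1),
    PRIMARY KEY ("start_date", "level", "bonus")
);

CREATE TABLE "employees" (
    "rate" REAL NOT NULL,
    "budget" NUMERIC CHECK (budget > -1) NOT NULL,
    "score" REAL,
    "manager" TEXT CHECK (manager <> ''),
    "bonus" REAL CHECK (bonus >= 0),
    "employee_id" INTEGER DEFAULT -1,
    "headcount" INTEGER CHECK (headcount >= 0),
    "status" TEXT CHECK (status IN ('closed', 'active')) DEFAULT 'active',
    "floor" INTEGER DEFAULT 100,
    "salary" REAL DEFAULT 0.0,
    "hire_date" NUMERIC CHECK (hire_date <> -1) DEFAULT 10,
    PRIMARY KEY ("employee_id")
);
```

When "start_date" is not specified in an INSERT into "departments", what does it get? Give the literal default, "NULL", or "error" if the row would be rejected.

'none'

start_date has an explicit DEFAULT 'none'.
When the column is omitted from an INSERT, that default is used.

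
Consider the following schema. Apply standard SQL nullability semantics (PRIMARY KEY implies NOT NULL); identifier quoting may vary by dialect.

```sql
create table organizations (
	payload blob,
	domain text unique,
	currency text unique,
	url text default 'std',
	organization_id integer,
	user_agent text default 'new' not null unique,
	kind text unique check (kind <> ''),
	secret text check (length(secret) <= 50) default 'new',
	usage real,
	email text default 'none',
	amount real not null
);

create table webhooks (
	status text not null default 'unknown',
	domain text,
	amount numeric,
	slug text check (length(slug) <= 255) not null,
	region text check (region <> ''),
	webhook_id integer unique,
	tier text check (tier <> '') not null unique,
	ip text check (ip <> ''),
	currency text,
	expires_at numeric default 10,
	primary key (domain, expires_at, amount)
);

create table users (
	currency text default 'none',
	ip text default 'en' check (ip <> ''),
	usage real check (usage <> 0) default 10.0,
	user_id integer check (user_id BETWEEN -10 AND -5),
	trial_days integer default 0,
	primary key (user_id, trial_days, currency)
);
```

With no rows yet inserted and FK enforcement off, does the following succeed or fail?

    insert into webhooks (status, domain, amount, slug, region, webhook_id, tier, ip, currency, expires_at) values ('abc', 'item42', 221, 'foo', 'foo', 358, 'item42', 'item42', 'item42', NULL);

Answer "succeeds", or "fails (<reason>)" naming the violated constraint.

expires_at is explicitly set to NULL, but expires_at is part of the PRIMARY KEY (implied NOT NULL).

fails (NOT NULL on expires_at)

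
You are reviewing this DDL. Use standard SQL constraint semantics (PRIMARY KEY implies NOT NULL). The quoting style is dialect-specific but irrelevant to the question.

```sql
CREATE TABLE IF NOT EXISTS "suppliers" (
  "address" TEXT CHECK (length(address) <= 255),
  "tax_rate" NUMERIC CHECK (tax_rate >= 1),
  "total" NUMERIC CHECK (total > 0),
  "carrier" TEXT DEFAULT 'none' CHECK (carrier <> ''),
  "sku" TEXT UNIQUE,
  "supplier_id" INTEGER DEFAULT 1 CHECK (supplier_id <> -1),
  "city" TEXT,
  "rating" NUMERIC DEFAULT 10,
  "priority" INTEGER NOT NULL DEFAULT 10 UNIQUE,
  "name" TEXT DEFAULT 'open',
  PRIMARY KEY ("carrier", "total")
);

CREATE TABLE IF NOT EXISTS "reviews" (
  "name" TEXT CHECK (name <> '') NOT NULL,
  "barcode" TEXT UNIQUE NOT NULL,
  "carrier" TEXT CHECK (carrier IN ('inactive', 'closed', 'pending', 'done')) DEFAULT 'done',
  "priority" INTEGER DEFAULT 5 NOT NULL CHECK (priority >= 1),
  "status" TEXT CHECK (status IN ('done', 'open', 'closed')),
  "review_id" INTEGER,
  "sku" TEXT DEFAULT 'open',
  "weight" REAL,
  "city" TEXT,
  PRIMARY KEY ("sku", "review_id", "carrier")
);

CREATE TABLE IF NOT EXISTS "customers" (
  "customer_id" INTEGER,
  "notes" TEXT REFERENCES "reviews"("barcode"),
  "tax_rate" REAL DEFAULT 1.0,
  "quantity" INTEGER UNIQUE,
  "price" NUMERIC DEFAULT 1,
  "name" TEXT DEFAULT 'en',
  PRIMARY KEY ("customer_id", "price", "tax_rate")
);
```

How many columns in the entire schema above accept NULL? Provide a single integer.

suppliers: 7 nullable (address, tax_rate, sku, supplier_id, city, rating, name — PK (carrier, total) and explicit NOT NULL columns excluded).
reviews: 3 nullable (status, weight, city — PK (sku, review_id, carrier) and explicit NOT NULL columns excluded).
customers: 3 nullable (notes, quantity, name — PK (customer_id, price, tax_rate) and explicit NOT NULL columns excluded).
Total: 7 + 3 + 3 = 13.

13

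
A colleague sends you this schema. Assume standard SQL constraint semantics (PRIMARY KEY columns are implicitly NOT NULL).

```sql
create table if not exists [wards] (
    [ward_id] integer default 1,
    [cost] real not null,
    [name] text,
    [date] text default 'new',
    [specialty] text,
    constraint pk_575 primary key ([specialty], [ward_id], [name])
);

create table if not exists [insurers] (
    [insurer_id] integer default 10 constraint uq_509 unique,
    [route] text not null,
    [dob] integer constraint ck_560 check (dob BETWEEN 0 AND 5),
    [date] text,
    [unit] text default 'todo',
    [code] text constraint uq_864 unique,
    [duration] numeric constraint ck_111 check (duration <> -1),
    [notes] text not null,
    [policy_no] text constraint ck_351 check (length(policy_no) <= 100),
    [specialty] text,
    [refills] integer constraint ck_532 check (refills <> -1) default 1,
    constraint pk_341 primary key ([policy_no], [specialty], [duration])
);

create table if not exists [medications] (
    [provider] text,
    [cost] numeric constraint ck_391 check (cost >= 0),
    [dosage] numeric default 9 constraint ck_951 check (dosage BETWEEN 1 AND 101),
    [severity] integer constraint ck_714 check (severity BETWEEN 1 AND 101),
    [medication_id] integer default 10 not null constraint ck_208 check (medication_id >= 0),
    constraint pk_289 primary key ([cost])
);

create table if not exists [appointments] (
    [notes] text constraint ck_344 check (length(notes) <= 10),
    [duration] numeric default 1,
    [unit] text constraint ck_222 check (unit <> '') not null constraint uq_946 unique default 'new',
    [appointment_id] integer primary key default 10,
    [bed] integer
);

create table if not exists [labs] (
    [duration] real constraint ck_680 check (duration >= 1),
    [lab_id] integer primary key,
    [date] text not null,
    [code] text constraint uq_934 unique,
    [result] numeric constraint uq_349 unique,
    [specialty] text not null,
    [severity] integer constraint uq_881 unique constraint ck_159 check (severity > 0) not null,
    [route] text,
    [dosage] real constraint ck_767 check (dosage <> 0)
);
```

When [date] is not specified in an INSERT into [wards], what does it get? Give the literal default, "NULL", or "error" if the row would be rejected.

date has an explicit DEFAULT 'new'.
When the column is omitted from an INSERT, that default is used.

'new'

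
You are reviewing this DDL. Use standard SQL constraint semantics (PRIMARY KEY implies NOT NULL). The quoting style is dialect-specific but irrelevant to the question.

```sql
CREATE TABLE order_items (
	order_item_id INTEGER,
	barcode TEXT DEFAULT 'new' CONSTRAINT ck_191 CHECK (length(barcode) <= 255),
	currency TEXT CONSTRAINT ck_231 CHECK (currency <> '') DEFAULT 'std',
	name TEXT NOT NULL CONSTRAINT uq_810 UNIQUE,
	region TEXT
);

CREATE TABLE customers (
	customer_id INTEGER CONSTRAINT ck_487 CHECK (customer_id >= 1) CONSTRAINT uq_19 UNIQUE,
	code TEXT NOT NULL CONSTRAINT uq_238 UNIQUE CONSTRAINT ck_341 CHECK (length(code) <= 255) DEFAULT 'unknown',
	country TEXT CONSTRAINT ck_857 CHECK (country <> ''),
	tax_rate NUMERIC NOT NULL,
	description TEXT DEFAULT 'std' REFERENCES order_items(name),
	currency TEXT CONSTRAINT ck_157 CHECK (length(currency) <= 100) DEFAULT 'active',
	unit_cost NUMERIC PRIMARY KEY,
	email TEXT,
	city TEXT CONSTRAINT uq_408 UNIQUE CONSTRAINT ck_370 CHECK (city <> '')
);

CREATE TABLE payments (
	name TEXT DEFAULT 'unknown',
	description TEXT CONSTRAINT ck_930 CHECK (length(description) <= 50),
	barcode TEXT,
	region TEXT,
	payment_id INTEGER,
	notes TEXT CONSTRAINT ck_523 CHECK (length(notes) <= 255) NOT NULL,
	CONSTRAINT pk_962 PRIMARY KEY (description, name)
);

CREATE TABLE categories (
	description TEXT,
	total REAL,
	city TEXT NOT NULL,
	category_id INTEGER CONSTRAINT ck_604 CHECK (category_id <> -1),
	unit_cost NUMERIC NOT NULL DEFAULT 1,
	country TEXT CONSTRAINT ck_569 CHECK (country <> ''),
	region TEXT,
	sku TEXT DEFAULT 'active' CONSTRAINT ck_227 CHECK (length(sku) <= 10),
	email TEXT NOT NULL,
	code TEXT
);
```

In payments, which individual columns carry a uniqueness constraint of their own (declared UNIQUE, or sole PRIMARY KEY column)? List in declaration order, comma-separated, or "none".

- name: part of a composite PRIMARY KEY — only the tuple is unique, not this column on its own.
- description: part of a composite PRIMARY KEY — only the tuple is unique, not this column on its own.
- barcode: no UNIQUE or single-column PK constraint.
- region: no UNIQUE or single-column PK constraint.
- payment_id: no UNIQUE or single-column PK constraint.
- notes: no UNIQUE or single-column PK constraint.

none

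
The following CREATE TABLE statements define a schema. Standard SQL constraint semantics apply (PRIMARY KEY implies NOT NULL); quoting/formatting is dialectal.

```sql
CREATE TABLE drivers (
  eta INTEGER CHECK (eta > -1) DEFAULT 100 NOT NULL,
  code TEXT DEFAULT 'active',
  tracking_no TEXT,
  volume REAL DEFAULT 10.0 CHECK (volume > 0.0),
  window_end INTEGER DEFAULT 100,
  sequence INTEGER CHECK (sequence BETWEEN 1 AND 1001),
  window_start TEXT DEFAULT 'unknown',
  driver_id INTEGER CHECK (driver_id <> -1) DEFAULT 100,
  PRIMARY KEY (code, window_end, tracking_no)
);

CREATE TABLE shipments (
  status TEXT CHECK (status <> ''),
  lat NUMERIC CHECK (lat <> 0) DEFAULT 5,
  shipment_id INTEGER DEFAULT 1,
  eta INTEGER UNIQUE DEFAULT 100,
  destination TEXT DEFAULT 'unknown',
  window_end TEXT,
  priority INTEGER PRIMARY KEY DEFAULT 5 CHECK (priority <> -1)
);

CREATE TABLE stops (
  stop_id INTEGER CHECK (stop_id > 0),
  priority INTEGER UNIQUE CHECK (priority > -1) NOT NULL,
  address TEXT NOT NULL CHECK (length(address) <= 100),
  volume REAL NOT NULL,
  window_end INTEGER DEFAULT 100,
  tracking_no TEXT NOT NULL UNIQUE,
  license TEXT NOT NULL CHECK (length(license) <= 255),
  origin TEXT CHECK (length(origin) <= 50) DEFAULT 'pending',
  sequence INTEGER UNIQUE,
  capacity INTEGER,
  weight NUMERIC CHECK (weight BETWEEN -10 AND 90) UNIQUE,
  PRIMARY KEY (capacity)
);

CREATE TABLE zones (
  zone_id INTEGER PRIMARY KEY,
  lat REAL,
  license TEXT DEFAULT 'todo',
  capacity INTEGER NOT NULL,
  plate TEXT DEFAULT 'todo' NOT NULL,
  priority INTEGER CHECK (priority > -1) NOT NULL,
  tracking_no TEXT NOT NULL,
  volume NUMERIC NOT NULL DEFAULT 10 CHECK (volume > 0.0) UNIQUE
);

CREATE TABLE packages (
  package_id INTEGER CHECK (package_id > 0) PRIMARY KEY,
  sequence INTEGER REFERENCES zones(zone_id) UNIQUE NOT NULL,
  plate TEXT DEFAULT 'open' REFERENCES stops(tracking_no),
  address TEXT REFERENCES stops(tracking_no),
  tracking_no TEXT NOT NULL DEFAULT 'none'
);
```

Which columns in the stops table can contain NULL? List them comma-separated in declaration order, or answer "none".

stop_id, window_end, origin, sequence, weight

- stop_id: CHECK does not forbid NULL (a CHECK constraint passes when its expression is NULL) → nullable.
- priority: declared NOT NULL → not nullable.
- address: declared NOT NULL → not nullable.
- volume: declared NOT NULL → not nullable.
- window_end: DEFAULT only fills an omitted column; an explicit NULL is still allowed → nullable.
- tracking_no: declared NOT NULL → not nullable.
- license: declared NOT NULL → not nullable.
- origin: CHECK does not forbid NULL (a CHECK constraint passes when its expression is NULL) → nullable.
- sequence: UNIQUE does not imply NOT NULL → nullable.
- capacity: part of the PRIMARY KEY, which implies NOT NULL → not nullable.
- weight: CHECK does not forbid NULL (a CHECK constraint passes when its expression is NULL) → nullable.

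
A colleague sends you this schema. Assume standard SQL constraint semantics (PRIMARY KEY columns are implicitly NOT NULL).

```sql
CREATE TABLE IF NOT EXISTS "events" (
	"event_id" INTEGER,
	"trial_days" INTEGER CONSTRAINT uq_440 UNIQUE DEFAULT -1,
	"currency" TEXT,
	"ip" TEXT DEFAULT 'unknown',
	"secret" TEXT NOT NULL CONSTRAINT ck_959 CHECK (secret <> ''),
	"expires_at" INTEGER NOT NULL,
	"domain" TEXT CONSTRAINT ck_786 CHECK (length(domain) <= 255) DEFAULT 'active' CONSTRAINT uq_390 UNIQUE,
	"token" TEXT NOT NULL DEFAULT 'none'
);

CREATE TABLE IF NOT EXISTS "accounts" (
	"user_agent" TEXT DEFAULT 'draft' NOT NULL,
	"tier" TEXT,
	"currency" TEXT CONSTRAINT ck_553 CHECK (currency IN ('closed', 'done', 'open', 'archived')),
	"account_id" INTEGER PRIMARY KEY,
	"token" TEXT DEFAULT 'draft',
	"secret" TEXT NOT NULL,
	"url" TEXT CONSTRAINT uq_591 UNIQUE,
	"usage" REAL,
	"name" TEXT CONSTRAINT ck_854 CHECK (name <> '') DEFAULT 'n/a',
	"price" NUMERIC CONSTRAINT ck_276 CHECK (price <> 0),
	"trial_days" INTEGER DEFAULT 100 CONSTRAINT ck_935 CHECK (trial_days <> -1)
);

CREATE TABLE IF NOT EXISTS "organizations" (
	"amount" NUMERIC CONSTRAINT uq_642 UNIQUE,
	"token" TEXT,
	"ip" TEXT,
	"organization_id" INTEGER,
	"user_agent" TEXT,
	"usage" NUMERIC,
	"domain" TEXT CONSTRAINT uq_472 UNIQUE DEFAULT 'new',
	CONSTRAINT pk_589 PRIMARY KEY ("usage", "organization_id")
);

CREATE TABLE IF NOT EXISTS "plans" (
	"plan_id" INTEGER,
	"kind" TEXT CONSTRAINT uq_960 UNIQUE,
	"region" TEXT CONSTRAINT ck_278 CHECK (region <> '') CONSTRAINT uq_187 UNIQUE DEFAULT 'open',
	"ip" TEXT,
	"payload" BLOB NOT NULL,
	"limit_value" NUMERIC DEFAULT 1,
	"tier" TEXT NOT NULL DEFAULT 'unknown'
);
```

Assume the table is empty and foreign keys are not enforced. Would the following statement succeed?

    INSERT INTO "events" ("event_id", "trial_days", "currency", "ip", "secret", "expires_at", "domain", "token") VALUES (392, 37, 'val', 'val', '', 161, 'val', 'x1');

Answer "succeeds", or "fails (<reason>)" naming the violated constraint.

The value '' for secret violates CHECK (secret <> '').

fails (CHECK on secret)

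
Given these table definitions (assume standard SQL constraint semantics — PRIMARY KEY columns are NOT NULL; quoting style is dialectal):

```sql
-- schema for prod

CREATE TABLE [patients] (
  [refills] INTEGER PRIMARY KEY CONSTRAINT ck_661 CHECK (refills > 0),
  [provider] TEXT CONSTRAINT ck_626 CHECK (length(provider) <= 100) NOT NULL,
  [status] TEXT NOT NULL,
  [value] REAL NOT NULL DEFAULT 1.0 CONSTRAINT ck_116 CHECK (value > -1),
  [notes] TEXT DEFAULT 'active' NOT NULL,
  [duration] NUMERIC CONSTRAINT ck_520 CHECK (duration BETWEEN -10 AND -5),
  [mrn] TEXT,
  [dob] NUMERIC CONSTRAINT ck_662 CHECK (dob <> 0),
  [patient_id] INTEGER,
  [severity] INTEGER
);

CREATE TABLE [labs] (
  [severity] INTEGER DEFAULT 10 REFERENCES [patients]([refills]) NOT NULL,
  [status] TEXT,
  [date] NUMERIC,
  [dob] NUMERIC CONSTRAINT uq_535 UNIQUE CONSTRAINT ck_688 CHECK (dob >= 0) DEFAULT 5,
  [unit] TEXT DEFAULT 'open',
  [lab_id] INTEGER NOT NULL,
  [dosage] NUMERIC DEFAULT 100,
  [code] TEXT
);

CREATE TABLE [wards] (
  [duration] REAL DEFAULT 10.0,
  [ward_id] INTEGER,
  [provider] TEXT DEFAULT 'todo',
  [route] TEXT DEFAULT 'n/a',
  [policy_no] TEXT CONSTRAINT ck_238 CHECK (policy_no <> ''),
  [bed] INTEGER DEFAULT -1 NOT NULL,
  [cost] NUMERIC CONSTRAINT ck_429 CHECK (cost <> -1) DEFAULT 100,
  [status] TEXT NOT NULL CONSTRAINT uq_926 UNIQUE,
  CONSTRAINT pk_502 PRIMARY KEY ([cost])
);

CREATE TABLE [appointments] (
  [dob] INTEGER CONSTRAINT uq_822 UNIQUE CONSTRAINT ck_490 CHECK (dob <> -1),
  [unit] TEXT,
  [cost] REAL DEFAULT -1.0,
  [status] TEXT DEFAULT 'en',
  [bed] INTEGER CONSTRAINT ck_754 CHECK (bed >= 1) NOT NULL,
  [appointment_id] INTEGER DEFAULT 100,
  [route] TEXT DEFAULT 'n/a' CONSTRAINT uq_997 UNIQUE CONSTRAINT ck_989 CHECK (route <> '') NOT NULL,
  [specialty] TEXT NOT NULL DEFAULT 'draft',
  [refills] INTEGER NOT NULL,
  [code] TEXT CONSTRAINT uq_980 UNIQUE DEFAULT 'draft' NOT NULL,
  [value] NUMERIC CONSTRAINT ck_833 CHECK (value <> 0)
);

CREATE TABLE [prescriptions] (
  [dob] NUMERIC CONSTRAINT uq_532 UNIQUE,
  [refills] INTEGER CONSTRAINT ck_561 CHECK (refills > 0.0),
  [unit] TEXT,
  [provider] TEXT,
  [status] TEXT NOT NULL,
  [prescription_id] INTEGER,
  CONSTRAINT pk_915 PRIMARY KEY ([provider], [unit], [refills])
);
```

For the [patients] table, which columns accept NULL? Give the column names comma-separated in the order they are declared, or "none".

- refills: part of the PRIMARY KEY, which implies NOT NULL → not nullable.
- provider: declared NOT NULL → not nullable.
- status: declared NOT NULL → not nullable.
- value: declared NOT NULL → not nullable.
- notes: declared NOT NULL → not nullable.
- duration: CHECK does not forbid NULL (a CHECK constraint passes when its expression is NULL) → nullable.
- mrn: no NOT NULL constraint applies → nullable.
- dob: CHECK does not forbid NULL (a CHECK constraint passes when its expression is NULL) → nullable.
- patient_id: no NOT NULL constraint applies → nullable.
- severity: no NOT NULL constraint applies → nullable.

duration, mrn, dob, patient_id, severity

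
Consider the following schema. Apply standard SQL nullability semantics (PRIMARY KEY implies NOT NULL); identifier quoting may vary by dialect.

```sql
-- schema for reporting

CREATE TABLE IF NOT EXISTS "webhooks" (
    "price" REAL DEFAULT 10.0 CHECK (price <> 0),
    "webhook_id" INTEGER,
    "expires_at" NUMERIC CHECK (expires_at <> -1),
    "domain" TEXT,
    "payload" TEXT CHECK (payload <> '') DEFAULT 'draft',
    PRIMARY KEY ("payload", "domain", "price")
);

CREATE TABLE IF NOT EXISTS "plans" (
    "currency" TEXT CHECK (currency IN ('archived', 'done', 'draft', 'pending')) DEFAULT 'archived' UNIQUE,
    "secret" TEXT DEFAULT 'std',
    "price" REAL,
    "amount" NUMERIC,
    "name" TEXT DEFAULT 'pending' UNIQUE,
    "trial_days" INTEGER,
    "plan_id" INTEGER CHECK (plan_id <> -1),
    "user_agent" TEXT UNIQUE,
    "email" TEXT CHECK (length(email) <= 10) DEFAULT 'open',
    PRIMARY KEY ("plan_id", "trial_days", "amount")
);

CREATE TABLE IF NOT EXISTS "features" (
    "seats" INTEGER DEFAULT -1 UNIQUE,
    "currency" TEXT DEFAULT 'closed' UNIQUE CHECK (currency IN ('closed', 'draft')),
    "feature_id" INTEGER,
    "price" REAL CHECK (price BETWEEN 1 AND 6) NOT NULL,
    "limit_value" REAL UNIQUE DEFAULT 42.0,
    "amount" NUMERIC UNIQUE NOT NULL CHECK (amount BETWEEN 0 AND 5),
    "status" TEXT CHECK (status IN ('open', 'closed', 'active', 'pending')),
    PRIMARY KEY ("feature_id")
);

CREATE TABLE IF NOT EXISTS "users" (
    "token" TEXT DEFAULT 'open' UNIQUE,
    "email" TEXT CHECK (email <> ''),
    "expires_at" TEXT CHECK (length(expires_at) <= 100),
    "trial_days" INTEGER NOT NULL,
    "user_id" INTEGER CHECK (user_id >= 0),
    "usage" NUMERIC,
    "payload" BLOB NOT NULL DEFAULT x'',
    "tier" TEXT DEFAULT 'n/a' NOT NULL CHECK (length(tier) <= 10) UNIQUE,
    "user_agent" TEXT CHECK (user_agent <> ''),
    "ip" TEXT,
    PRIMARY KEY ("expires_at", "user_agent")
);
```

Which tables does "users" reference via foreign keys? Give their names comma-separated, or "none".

none

No column in users has a REFERENCES clause.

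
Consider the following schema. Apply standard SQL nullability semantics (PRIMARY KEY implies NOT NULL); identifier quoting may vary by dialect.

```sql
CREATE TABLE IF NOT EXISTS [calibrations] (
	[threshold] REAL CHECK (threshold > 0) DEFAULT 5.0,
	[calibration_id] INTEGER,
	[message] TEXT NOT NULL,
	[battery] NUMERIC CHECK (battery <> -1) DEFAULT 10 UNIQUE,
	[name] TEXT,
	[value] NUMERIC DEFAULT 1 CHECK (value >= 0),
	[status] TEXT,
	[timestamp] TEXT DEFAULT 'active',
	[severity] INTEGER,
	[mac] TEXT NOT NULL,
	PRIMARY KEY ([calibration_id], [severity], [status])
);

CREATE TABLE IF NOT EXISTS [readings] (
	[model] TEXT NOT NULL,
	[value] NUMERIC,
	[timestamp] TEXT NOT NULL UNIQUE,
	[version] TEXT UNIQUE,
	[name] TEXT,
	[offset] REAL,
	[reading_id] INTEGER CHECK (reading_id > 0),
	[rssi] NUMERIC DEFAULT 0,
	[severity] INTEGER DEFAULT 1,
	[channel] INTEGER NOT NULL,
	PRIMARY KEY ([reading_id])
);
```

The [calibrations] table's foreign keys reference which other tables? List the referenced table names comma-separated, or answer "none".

No column in calibrations has a REFERENCES clause.

none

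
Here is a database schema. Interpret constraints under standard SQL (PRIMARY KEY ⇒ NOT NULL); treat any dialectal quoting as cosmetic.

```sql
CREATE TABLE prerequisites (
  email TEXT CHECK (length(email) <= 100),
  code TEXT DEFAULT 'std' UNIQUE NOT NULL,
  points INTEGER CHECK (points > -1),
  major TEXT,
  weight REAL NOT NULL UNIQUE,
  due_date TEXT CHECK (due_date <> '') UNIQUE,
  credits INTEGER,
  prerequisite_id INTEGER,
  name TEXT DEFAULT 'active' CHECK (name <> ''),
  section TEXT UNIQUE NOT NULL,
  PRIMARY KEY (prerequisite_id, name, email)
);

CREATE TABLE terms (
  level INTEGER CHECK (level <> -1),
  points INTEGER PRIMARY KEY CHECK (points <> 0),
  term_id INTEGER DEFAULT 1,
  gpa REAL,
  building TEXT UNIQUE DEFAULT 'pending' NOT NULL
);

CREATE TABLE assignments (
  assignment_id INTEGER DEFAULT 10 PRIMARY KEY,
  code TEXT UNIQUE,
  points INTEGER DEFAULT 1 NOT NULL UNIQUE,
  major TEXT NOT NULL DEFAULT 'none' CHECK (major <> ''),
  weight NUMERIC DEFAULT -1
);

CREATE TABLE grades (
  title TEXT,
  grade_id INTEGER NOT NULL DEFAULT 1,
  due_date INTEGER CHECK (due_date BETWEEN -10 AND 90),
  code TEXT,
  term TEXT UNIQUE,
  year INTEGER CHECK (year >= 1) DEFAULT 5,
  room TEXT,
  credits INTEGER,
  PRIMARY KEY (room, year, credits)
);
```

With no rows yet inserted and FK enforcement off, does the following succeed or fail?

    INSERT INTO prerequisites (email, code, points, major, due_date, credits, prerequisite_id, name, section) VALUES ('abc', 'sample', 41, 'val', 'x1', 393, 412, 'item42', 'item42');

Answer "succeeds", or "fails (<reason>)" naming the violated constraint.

weight is omitted from the column list and has no DEFAULT, so it would receive NULL.
But weight is declared NOT NULL.

fails (NOT NULL on weight)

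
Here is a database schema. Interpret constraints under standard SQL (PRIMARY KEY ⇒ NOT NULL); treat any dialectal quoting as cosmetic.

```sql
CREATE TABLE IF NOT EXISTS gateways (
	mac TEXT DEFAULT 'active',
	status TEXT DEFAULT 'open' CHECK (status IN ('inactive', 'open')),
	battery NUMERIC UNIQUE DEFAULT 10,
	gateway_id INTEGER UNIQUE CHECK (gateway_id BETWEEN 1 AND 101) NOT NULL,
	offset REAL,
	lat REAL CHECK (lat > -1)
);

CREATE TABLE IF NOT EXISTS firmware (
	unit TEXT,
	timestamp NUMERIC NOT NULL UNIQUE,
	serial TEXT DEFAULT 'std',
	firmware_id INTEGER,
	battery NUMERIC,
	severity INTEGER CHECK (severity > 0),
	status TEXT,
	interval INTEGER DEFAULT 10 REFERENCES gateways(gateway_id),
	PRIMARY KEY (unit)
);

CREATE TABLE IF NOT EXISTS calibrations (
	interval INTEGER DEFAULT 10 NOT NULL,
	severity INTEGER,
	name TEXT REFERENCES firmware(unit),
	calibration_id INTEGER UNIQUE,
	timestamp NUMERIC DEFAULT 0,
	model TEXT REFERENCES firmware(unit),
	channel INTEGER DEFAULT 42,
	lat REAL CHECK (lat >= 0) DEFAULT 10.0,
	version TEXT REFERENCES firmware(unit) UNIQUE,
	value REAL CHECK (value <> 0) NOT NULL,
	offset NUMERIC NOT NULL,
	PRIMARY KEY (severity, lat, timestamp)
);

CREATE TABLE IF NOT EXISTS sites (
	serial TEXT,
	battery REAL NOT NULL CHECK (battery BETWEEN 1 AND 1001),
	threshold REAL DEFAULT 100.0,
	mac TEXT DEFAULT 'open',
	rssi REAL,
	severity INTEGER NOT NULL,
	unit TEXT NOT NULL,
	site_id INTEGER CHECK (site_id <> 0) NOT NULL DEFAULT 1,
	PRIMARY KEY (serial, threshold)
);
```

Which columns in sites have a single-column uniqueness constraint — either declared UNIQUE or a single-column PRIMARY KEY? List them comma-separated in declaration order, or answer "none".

- serial: part of a composite PRIMARY KEY — only the tuple is unique, not this column on its own.
- battery: no UNIQUE or single-column PK constraint.
- threshold: part of a composite PRIMARY KEY — only the tuple is unique, not this column on its own.
- mac: no UNIQUE or single-column PK constraint.
- rssi: no UNIQUE or single-column PK constraint.
- severity: no UNIQUE or single-column PK constraint.
- unit: no UNIQUE or single-column PK constraint.
- site_id: no UNIQUE or single-column PK constraint.

none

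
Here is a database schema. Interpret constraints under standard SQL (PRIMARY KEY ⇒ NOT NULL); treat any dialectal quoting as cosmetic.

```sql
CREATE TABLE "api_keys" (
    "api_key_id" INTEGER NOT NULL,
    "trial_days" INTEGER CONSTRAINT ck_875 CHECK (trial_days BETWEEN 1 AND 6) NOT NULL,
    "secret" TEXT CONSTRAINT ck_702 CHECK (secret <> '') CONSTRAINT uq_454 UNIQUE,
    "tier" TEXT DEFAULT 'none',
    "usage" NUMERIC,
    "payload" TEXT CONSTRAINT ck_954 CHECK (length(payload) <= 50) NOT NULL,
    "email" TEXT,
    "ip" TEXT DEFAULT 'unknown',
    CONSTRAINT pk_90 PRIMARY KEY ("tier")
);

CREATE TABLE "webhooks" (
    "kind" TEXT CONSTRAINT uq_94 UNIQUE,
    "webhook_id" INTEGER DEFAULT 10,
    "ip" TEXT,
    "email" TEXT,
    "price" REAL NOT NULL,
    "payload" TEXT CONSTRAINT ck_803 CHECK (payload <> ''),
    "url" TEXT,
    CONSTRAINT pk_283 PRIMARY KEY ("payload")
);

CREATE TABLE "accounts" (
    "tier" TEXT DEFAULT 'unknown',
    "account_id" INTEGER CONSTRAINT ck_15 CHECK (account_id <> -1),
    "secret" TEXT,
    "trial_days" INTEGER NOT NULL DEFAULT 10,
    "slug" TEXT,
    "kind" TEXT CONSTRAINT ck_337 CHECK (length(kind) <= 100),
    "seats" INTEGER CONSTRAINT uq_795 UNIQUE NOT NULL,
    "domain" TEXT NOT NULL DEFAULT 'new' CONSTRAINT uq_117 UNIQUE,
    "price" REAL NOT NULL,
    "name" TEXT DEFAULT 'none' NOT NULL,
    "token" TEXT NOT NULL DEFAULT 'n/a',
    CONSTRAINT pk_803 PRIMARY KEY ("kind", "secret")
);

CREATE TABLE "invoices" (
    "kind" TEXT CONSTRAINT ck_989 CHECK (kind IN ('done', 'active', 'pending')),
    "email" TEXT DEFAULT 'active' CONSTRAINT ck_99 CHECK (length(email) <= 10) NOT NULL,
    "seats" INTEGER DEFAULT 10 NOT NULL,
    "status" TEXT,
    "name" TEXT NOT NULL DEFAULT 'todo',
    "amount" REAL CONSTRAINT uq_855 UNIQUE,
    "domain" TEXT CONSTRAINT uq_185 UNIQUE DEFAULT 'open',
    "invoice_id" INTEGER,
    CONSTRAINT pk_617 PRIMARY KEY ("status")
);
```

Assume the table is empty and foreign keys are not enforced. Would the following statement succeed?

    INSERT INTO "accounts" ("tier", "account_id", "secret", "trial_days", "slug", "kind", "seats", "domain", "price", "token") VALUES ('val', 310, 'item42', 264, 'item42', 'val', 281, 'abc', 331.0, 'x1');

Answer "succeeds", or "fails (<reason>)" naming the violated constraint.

succeeds

NOT NULL columns: domain is supplied; kind is supplied; name defaults to 'none'; price is supplied; seats is supplied; secret is supplied; token is supplied; trial_days is supplied.
CHECK constraints: 310 satisfies (account_id <> -1); 'val' satisfies (length(kind) <= 100).
No constraint is violated.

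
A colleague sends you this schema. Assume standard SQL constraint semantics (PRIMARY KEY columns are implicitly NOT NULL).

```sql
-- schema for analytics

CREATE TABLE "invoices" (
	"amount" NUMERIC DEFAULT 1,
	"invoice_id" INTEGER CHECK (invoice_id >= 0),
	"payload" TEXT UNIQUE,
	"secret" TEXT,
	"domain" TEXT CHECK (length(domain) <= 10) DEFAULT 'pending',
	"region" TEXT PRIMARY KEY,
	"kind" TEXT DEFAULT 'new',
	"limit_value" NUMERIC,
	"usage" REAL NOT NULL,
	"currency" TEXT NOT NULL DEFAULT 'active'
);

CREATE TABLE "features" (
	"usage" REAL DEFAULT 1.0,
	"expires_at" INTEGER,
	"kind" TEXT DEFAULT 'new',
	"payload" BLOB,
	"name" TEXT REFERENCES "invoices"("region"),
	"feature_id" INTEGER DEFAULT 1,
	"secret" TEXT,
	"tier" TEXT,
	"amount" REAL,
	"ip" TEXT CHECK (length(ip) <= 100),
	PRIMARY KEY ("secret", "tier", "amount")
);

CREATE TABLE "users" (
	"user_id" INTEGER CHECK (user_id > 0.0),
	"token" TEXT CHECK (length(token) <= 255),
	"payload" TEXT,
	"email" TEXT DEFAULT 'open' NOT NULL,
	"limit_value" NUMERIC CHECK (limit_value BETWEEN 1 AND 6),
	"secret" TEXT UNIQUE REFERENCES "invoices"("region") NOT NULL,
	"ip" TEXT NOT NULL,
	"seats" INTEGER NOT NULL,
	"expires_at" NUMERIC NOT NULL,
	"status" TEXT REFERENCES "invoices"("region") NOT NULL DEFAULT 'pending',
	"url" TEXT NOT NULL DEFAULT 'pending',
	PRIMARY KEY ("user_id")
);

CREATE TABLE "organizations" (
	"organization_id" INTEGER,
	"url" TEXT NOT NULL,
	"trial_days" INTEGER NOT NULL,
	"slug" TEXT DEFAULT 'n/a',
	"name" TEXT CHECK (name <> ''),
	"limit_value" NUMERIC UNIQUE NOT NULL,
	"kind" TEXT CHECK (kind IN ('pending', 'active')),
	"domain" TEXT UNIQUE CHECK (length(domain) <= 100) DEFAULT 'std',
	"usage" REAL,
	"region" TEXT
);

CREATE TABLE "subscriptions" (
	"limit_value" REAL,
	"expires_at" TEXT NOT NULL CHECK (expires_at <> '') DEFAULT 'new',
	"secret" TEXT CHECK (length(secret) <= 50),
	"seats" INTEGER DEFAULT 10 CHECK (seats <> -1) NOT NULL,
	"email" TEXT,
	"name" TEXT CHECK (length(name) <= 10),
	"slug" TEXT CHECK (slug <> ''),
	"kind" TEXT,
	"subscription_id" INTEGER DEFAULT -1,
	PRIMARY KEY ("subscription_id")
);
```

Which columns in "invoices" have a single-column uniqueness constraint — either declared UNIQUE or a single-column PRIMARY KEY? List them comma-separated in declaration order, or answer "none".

- amount: no UNIQUE or single-column PK constraint.
- invoice_id: no UNIQUE or single-column PK constraint.
- payload: declared UNIQUE → unique.
- secret: no UNIQUE or single-column PK constraint.
- domain: no UNIQUE or single-column PK constraint.
- region: single-column PRIMARY KEY → unique.
- kind: no UNIQUE or single-column PK constraint.
- limit_value: no UNIQUE or single-column PK constraint.
- usage: no UNIQUE or single-column PK constraint.
- currency: no UNIQUE or single-column PK constraint.

payload, region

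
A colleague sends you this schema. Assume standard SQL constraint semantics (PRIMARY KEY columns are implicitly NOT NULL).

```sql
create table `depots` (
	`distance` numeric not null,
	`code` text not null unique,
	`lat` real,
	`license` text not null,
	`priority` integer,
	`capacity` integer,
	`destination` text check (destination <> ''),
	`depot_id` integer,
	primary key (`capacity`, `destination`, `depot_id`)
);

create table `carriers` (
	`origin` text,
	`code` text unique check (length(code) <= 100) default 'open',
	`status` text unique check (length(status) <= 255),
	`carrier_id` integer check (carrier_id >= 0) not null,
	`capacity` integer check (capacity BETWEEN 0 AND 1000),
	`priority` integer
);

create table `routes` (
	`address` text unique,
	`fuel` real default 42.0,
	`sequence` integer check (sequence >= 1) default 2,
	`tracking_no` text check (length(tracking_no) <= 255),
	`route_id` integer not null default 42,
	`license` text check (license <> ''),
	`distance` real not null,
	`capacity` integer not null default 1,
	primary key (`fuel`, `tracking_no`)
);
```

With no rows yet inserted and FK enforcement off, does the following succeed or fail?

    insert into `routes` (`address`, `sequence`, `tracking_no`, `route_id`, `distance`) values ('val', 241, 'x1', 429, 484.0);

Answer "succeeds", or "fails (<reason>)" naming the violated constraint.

NOT NULL columns: capacity defaults to 1; distance is supplied; fuel defaults to 42.0; route_id is supplied; tracking_no is supplied.
CHECK constraints: 241 satisfies (sequence >= 1); 'x1' satisfies (length(tracking_no) <= 255).
No constraint is violated.

succeeds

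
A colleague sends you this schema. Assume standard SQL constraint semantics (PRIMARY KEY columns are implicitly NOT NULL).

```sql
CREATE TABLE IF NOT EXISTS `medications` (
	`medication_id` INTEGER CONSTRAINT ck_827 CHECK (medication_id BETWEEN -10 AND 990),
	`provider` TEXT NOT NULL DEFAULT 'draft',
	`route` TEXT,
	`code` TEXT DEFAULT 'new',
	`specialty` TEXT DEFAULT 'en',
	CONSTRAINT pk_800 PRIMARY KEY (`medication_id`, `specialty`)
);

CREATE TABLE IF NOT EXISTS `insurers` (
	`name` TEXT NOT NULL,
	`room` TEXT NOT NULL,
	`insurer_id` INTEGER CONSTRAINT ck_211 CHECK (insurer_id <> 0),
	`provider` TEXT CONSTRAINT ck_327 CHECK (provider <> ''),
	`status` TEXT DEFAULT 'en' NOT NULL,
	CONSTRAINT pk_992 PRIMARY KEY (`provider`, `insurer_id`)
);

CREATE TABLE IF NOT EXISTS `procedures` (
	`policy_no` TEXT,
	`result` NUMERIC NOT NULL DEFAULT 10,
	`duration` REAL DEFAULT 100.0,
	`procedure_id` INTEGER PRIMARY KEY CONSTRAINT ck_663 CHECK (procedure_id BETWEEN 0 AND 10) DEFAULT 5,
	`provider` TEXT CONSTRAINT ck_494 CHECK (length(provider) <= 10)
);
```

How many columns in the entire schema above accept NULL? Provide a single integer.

5

medications: 2 nullable (route, code — PK (medication_id, specialty) and explicit NOT NULL columns excluded).
insurers: 0 nullable (none — PK (provider, insurer_id) and explicit NOT NULL columns excluded).
procedures: 3 nullable (policy_no, duration, provider — PK (procedure_id) and explicit NOT NULL columns excluded).
Total: 2 + 0 + 3 = 5.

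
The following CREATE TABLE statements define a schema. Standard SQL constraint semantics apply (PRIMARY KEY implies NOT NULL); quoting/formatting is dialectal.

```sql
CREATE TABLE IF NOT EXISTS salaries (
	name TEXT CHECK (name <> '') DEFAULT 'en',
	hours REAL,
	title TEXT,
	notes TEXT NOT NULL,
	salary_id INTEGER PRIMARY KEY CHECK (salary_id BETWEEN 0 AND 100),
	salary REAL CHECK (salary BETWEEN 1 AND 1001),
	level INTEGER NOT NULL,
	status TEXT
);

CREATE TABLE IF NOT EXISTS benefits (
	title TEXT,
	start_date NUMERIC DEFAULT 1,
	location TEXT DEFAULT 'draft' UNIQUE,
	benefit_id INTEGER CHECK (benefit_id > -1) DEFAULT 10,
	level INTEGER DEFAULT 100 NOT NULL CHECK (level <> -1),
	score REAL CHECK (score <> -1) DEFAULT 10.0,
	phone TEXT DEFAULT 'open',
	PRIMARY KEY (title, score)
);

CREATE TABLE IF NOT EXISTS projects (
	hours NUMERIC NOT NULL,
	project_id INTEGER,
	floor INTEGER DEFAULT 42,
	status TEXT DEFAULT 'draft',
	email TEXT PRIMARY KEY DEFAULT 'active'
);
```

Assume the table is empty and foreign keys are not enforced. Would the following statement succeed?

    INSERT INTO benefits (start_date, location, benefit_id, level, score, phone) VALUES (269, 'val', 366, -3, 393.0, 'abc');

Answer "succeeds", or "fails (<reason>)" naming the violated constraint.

fails (NOT NULL on title)

title is omitted from the column list and has no DEFAULT, so it would receive NULL.
But title is part of the PRIMARY KEY (implied NOT NULL).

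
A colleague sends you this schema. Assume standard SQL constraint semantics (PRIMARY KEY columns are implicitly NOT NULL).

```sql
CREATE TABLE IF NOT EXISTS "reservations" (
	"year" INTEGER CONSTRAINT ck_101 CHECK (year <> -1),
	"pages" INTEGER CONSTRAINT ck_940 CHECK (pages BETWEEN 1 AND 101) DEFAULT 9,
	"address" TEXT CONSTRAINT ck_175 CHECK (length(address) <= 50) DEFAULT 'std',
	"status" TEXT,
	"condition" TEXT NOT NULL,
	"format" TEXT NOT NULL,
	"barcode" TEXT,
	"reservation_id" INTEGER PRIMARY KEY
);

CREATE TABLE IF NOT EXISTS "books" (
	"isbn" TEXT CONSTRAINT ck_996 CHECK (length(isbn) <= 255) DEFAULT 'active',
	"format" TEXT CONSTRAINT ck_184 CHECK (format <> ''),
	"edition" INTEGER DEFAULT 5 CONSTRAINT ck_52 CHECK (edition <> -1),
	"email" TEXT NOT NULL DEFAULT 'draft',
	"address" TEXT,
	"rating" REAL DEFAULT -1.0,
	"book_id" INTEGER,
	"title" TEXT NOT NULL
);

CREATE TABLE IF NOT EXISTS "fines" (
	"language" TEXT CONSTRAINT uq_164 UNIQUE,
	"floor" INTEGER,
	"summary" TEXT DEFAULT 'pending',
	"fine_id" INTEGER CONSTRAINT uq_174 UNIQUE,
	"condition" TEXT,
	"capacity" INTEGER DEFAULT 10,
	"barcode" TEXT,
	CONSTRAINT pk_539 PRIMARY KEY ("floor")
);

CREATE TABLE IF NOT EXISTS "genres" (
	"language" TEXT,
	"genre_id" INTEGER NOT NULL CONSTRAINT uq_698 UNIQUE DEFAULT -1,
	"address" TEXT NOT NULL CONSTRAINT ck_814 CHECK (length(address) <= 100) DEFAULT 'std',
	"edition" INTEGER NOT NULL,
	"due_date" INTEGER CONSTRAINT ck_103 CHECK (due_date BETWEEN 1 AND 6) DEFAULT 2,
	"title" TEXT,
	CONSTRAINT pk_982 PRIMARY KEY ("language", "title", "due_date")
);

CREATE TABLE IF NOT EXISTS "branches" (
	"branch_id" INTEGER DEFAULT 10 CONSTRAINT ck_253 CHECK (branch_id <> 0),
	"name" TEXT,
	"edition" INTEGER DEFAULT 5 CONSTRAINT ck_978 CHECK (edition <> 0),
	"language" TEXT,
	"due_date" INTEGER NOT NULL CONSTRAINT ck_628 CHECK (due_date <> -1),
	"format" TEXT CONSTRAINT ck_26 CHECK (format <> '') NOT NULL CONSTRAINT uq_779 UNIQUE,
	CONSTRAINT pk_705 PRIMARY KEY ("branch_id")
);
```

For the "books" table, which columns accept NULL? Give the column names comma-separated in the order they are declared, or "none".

- isbn: CHECK does not forbid NULL (a CHECK constraint passes when its expression is NULL) → nullable.
- format: CHECK does not forbid NULL (a CHECK constraint passes when its expression is NULL) → nullable.
- edition: CHECK does not forbid NULL (a CHECK constraint passes when its expression is NULL) → nullable.
- email: declared NOT NULL → not nullable.
- address: no NOT NULL constraint applies → nullable.
- rating: DEFAULT only fills an omitted column; an explicit NULL is still allowed → nullable.
- book_id: no NOT NULL constraint applies → nullable.
- title: declared NOT NULL → not nullable.

isbn, format, edition, address, rating, book_id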